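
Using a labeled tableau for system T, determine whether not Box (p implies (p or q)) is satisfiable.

Unsatisfiable (every branch closes)

1. not Box (p implies (p or q)), u
2. not (p implies (p or q)), v
3. p, v
4. not (p or q), v
5. not p, v
6. not q, v
Accessibility: uRu, uRv, vRv
Branch closes: p and not p both at v.
(One branch shown.) All branches close.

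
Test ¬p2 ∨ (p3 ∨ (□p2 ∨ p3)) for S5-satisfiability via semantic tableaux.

1. ¬p2 ∨ (p3 ∨ (□p2 ∨ p3)), u
2. p3 ∨ (□p2 ∨ p3), u   [∨-rule on 1 (branches; this branch)]
3. □p2 ∨ p3, u   [∨-rule on 2 (branches; this branch)]
4. p3, u   [∨-rule on 3 (branches; this branch)]
Accessibility: uRu

Yes, satisfiable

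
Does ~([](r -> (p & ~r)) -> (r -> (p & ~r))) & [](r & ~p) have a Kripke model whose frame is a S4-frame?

1. ~([](r -> (p & ~r)) -> (r -> (p & ~r))) & [](r & ~p), w0
2. ~([](r -> (p & ~r)) -> (r -> (p & ~r))), w0
3. [](r & ~p), w0
4. [](r -> (p & ~r)), w0
5. ~(r -> (p & ~r)), w0
6. r, w0
7. ~(p & ~r), w0
8. r & ~p, w0
9. ~p, w0
10. r -> (p & ~r), w0
11. p & ~r, w0
12. p, w0
13. ~r, w0
Accessibility: w0Rw0
Branch closes: p and ~p both at w0.
(One branch shown.) All branches close.

Unsatisfiable (every branch closes)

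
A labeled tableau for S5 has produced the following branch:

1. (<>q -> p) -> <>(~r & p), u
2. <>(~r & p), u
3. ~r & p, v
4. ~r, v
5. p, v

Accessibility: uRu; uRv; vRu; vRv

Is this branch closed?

No world carries both an atom and its negation.

Not closed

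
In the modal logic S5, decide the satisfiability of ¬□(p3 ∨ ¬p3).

Unsatisfiable

1. ¬□(p3 ∨ ¬p3), u
2. ¬(p3 ∨ ¬p3), v
3. ¬p3, v
4. p3, v
Accessibility: uRu, uRv, vRu, vRv
Branch closes: p3 and ¬p3 both at v.
Every branch closes; the branch above is one of them.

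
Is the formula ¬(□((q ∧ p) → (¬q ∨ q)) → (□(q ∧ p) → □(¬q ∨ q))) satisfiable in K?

Unsatisfiable

1. ¬(□((q ∧ p) → (¬q ∨ q)) → (□(q ∧ p) → □(¬q ∨ q))), 0
2. □((q ∧ p) → (¬q ∨ q)), 0
3. ¬(□(q ∧ p) → □(¬q ∨ q)), 0
4. □(q ∧ p), 0
5. ¬□(¬q ∨ q), 0
6. ¬(¬q ∨ q), 1
7. q, 1
8. ¬q, 1
Accessibility: 0R1
Branch closes: q and ¬q both at 1.
(One branch shown.) All branches close.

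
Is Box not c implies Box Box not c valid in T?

Tableau for the negation not (Box not c implies Box Box not c):
1. not (Box not c implies Box Box not c), w0
2. Box not c, w0   [neg-implies-rule on 1]
3. not Box Box not c, w0   [neg-implies-rule on 1]
4. not c, w0   [Box-rule on 2 via w0Rw0]
5. not Box not c, w1   [neg-Box-rule on 3: fresh world w1, w0Rw1]
6. not c, w1   [Box-rule on 2 via w0Rw1]
7. c, w2   [neg-Box-rule on 5: fresh world w2, w1Rw2]
Accessibility: w0Rw0, w0Rw1, w1Rw1, w1Rw2, w2Rw2
The negation has an open branch (countermodel exists).

Not valid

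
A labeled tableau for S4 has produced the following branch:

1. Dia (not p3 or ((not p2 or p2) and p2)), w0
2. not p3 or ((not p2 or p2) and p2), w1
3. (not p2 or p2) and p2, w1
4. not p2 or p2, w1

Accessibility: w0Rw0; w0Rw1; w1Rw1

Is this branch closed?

No, open

No atom appears with both signs at the same world.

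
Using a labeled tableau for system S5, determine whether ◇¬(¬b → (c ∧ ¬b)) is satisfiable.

1. ◇¬(¬b → (c ∧ ¬b)), w0
2. ¬(¬b → (c ∧ ¬b)), w1   [◇-rule on 1: fresh world w1, w0Rw1]
3. ¬b, w1   [¬→-rule on 2]
4. ¬(c ∧ ¬b), w1   [¬→-rule on 2]
5. ¬c, w1   [¬∧-rule on 4 (branches; this branch)]
Accessibility: w0Rw0, w0Rw1, w1Rw0, w1Rw1

Satisfiable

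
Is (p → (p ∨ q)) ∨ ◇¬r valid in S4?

Tableau for the negation ¬((p → (p ∨ q)) ∨ ◇¬r):
1. ¬((p → (p ∨ q)) ∨ ◇¬r), 0
2. ¬(p → (p ∨ q)), 0   [¬∨-rule on 1]
3. ¬◇¬r, 0   [¬∨-rule on 1]
4. p, 0   [¬→-rule on 2]
5. ¬(p ∨ q), 0   [¬→-rule on 2]
6. ¬p, 0   [¬∨-rule on 5]
7. ¬q, 0   [¬∨-rule on 5]
Accessibility: 0R0
Branch closes: p and ¬p both at 0.
All branches of the negation close; one closing branch shown above.

Valid in S4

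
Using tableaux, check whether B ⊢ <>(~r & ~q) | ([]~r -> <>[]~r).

Yes, valid

Tableau for the negation ~(<>(~r & ~q) | ([]~r -> <>[]~r)):
1. ~(<>(~r & ~q) | ([]~r -> <>[]~r)), 0
2. ~<>(~r & ~q), 0
3. ~([]~r -> <>[]~r), 0
4. []~r, 0
5. ~<>[]~r, 0
6. ~(~r & ~q), 0
7. ~r, 0
8. ~[]~r, 0
9. q, 0
10. r, 1
11. ~(~r & ~q), 1
12. ~r, 1
Accessibility: 0R0, 0R1, 1R0, 1R1
Branch closes: r and ~r both at 1.
Every branch of the negation's tableau closes; the branch above is one of them.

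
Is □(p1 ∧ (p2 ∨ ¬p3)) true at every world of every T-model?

Tableau for the negation ¬□(p1 ∧ (p2 ∨ ¬p3)):
1. ¬□(p1 ∧ (p2 ∨ ¬p3)), 0
2. ¬(p1 ∧ (p2 ∨ ¬p3)), 1
3. ¬(p2 ∨ ¬p3), 1
4. ¬p2, 1
5. p3, 1
Accessibility: 0R0, 0R1, 1R1
The negation has an open branch (countermodel exists).

Invalid (countermodel exists)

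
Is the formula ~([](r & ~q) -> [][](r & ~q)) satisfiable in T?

1. ~([](r & ~q) -> [][](r & ~q)), u
2. [](r & ~q), u
3. ~[][](r & ~q), u
4. r & ~q, u
5. r, u
6. ~q, u
7. ~[](r & ~q), v
8. r & ~q, v
9. r, v
10. ~q, v
11. ~(r & ~q), w
12. q, w
Accessibility: uRu, uRv, vRv, vRw, wRw

Satisfiable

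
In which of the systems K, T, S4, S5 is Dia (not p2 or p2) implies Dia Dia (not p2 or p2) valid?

T-tableau for the negation not (Dia (not p2 or p2) implies Dia Dia (not p2 or p2)):
1. not (Dia (not p2 or p2) implies Dia Dia (not p2 or p2)), 0
2. Dia (not p2 or p2), 0
3. not Dia Dia (not p2 or p2), 0
4. not Dia (not p2 or p2), 0
5. not (not p2 or p2), 0
6. p2, 0
7. not p2, 0
Accessibility: 0R0
Branch closes: p2 and not p2 both at 0.
Every branch closes (one shown): valid in T, hence also in S4, S5 (every theorem of T is a theorem of S4 and S5).
K-tableau for the negation not (Dia (not p2 or p2) implies Dia Dia (not p2 or p2)):
1. not (Dia (not p2 or p2) implies Dia Dia (not p2 or p2)), 0
2. Dia (not p2 or p2), 0
3. not Dia Dia (not p2 or p2), 0
4. not p2 or p2, 1
5. not Dia (not p2 or p2), 1
6. p2, 1
Accessibility: 0R1
Complete open branch: countermodel on a K-frame, so not valid in K.

T, S4, S5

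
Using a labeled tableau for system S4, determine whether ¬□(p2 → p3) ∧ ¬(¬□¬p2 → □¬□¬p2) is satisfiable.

Satisfiable (open branch found)

1. ¬□(p2 → p3) ∧ ¬(¬□¬p2 → □¬□¬p2), 0
2. ¬□(p2 → p3), 0   [∧-rule on 1]
3. ¬(¬□¬p2 → □¬□¬p2), 0   [∧-rule on 1]
4. ¬□¬p2, 0   [¬→-rule on 3]
5. ¬□¬□¬p2, 0   [¬→-rule on 3]
6. ¬(p2 → p3), 1   [¬□-rule on 2: fresh world 1, 0R1]
7. p2, 1   [¬→-rule on 6]
8. ¬p3, 1   [¬→-rule on 6]
9. p2, 2   [¬□-rule on 4: fresh world 2, 0R2]
10. □¬p2, 3   [¬□-rule on 5: fresh world 3, 0R3]
11. ¬p2, 3   [□-rule on 10 via 3R3]
Accessibility: 0R0, 0R1, 0R2, 0R3, 1R1, 2R2, 3R3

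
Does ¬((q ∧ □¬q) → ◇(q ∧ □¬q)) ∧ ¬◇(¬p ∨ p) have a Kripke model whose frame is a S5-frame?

1. ¬((q ∧ □¬q) → ◇(q ∧ □¬q)) ∧ ¬◇(¬p ∨ p), u
2. ¬((q ∧ □¬q) → ◇(q ∧ □¬q)), u   [∧-rule on 1]
3. ¬◇(¬p ∨ p), u   [∧-rule on 1]
4. q ∧ □¬q, u   [¬→-rule on 2]
5. ¬◇(q ∧ □¬q), u   [¬→-rule on 2]
6. q, u   [∧-rule on 4]
7. □¬q, u   [∧-rule on 4]
8. ¬(¬p ∨ p), u   [¬◇-rule on 3 via uRu]
9. p, u   [¬∨-rule on 8]
10. ¬p, u   [¬∨-rule on 8]
Accessibility: uRu
Branch closes: p and ¬p both at u.
All branches of the tableau close; one closing branch shown above.

No, unsatisfiable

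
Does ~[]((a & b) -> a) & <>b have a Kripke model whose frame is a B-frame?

Unsatisfiable (every branch closes)

1. ~[]((a & b) -> a) & <>b, 0
2. ~[]((a & b) -> a), 0   [&-rule on 1]
3. <>b, 0   [&-rule on 1]
4. ~((a & b) -> a), 1   [~[]-rule on 2: fresh world 1, 0R1]
5. a & b, 1   [~->-rule on 4]
6. ~a, 1   [~->-rule on 4]
7. a, 1   [&-rule on 5]
8. b, 1   [&-rule on 5]
Accessibility: 0R0, 0R1, 1R0, 1R1
Branch closes: a and ~a both at 1.
Every branch closes; the branch above is one of them.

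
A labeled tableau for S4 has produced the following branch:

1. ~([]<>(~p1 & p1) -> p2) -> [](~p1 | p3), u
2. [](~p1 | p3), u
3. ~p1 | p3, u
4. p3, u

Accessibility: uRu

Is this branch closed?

There is no literal clash: for every atom and world, at most one sign appears.

No, open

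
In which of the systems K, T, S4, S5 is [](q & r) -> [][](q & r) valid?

S4, S5

S4-tableau for the negation ~([](q & r) -> [][](q & r)):
1. ~([](q & r) -> [][](q & r)), w0
2. [](q & r), w0
3. ~[][](q & r), w0
4. q & r, w0
5. q, w0
6. r, w0
7. ~[](q & r), w1
8. q & r, w1
9. q, w1
10. r, w1
11. ~(q & r), w2
12. q & r, w2
13. q, w2
14. r, w2
15. ~r, w2
Accessibility: w0Rw0, w0Rw1, w0Rw2, w1Rw1, w1Rw2, w2Rw2
Branch closes: r and ~r both at w2.
Every branch closes (one shown): valid in S4, hence also in S5 (every theorem of S4 is a theorem of S5).
T-tableau for the negation ~([](q & r) -> [][](q & r)):
1. ~([](q & r) -> [][](q & r)), w0
2. [](q & r), w0
3. ~[][](q & r), w0
4. q & r, w0
5. q, w0
6. r, w0
7. ~[](q & r), w1
8. q & r, w1
9. q, w1
10. r, w1
11. ~(q & r), w2
12. ~r, w2
Accessibility: w0Rw0, w0Rw1, w1Rw1, w1Rw2, w2Rw2
Complete open branch: countermodel on a T-frame, so not valid in T, nor in K (the same frame is also a K-frame).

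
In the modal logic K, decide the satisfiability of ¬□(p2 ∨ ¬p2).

1. ¬□(p2 ∨ ¬p2), u
2. ¬(p2 ∨ ¬p2), v   [¬□-rule on 1: fresh world v, uRv]
3. ¬p2, v   [¬∨-rule on 2]
4. p2, v   [¬∨-rule on 2]
Accessibility: uRv
Branch closes: p2 and ¬p2 both at v.
Every branch closes; the branch above is one of them.

Unsatisfiable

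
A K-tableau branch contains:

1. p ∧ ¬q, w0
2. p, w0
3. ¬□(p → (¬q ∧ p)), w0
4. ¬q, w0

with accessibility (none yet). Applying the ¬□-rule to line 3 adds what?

a fresh world w1 with w0Rw1, and ¬(p → (¬q ∧ p)) at w1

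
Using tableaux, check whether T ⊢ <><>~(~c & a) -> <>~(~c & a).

No, not valid

Tableau for the negation ~(<><>~(~c & a) -> <>~(~c & a)):
1. ~(<><>~(~c & a) -> <>~(~c & a)), w0
2. <><>~(~c & a), w0
3. ~<>~(~c & a), w0
4. ~c & a, w0
5. ~c, w0
6. a, w0
7. <>~(~c & a), w1
8. ~c & a, w1
9. ~c, w1
10. a, w1
11. ~(~c & a), w2
12. ~a, w2
Accessibility: w0Rw0, w0Rw1, w1Rw1, w1Rw2, w2Rw2
The negation has an open branch (countermodel exists).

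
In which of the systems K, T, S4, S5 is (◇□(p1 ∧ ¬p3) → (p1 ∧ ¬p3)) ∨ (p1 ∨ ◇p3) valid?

S5-tableau for the negation ¬((◇□(p1 ∧ ¬p3) → (p1 ∧ ¬p3)) ∨ (p1 ∨ ◇p3)):
1. ¬((◇□(p1 ∧ ¬p3) → (p1 ∧ ¬p3)) ∨ (p1 ∨ ◇p3)), 0
2. ¬(◇□(p1 ∧ ¬p3) → (p1 ∧ ¬p3)), 0
3. ¬(p1 ∨ ◇p3), 0
4. ◇□(p1 ∧ ¬p3), 0
5. ¬(p1 ∧ ¬p3), 0
6. ¬p1, 0
7. ¬◇p3, 0
8. ¬p3, 0
9. □(p1 ∧ ¬p3), 1
10. ¬p3, 1
11. p1 ∧ ¬p3, 0
12. p1, 0
Accessibility: 0R0, 0R1, 1R0, 1R1
Branch closes: p1 and ¬p1 both at 0.
Every branch closes (one shown): valid in S5.
S4-tableau for the negation ¬((◇□(p1 ∧ ¬p3) → (p1 ∧ ¬p3)) ∨ (p1 ∨ ◇p3)):
1. ¬((◇□(p1 ∧ ¬p3) → (p1 ∧ ¬p3)) ∨ (p1 ∨ ◇p3)), 0
2. ¬(◇□(p1 ∧ ¬p3) → (p1 ∧ ¬p3)), 0
3. ¬(p1 ∨ ◇p3), 0
4. ◇□(p1 ∧ ¬p3), 0
5. ¬(p1 ∧ ¬p3), 0
6. ¬p1, 0
7. ¬◇p3, 0
8. ¬p3, 0
9. □(p1 ∧ ¬p3), 1
10. ¬p3, 1
11. p1 ∧ ¬p3, 1
12. p1, 1
Accessibility: 0R0, 0R1, 1R1
Complete open branch: countermodel on an S4-frame, so not valid in S4, nor in K, T (the same frame is also a K-frame and a T-frame).

S5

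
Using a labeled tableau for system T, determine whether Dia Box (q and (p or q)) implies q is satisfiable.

1. Dia Box (q and (p or q)) implies q, w0
2. q, w0
Accessibility: w0Rw0

Yes, satisfiable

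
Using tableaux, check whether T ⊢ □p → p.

Yes, valid

Tableau for the negation ¬(□p → p):
1. ¬(□p → p), w0
2. □p, w0
3. ¬p, w0
4. p, w0
Accessibility: w0Rw0
Branch closes: p and ¬p both at w0.
Every branch of the negation's tableau closes; the branch above is one of them.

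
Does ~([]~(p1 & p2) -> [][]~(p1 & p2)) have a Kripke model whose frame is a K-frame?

Satisfiable (open branch found)

1. ~([]~(p1 & p2) -> [][]~(p1 & p2)), 0
2. []~(p1 & p2), 0
3. ~[][]~(p1 & p2), 0
4. ~[]~(p1 & p2), 1
5. ~(p1 & p2), 1
6. ~p2, 1
7. p1 & p2, 2
8. p1, 2
9. p2, 2
Accessibility: 0R1, 1R2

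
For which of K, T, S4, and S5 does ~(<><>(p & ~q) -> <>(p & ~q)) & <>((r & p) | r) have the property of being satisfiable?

K, T

T-tableau for the formula:
1. ~(<><>(p & ~q) -> <>(p & ~q)) & <>((r & p) | r), u
2. ~(<><>(p & ~q) -> <>(p & ~q)), u
3. <>((r & p) | r), u
4. <><>(p & ~q), u
5. ~<>(p & ~q), u
6. ~(p & ~q), u
7. q, u
8. (r & p) | r, v
9. ~(p & ~q), v
10. r, v
11. q, v
12. <>(p & ~q), w
13. ~(p & ~q), w
14. q, w
15. p & ~q, x
16. p, x
17. ~q, x
Accessibility: uRu, uRv, uRw, vRv, wRw, wRx, xRx
Complete open branch: satisfiable in T, hence also in K (this T-model is also a K-model).
S4-tableau for the formula:
1. ~(<><>(p & ~q) -> <>(p & ~q)) & <>((r & p) | r), u
2. ~(<><>(p & ~q) -> <>(p & ~q)), u
3. <>((r & p) | r), u
4. <><>(p & ~q), u
5. ~<>(p & ~q), u
6. ~(p & ~q), u
7. q, u
8. (r & p) | r, v
9. ~(p & ~q), v
10. r & p, v
11. r, v
12. p, v
13. q, v
14. <>(p & ~q), w
15. ~(p & ~q), w
16. q, w
17. p & ~q, x
18. p, x
19. ~q, x
20. ~(p & ~q), x
21. q, x
Accessibility: uRu, uRv, uRw, uRx, vRv, wRw, wRx, xRx
Branch closes: q and ~q both at x.
Every branch closes (one shown): unsatisfiable in S4, hence also in S5 (every S5-frame is an S4-frame).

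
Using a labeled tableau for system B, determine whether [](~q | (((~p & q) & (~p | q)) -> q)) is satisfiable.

Satisfiable (open branch found)

1. [](~q | (((~p & q) & (~p | q)) -> q)), w0
2. ~q | (((~p & q) & (~p | q)) -> q), w0
3. ((~p & q) & (~p | q)) -> q, w0
4. q, w0
Accessibility: w0Rw0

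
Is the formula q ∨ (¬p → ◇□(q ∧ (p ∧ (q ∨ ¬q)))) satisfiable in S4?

1. q ∨ (¬p → ◇□(q ∧ (p ∧ (q ∨ ¬q)))), w0
2. ¬p → ◇□(q ∧ (p ∧ (q ∨ ¬q))), w0
3. ◇□(q ∧ (p ∧ (q ∨ ¬q))), w0
4. □(q ∧ (p ∧ (q ∨ ¬q))), w1
5. q ∧ (p ∧ (q ∨ ¬q)), w1
6. q, w1
7. p ∧ (q ∨ ¬q), w1
8. p, w1
9. q ∨ ¬q, w1
Accessibility: w0Rw0, w0Rw1, w1Rw1

Satisfiable (open branch found)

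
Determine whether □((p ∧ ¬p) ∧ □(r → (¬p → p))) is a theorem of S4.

No, not valid

Tableau for the negation ¬□((p ∧ ¬p) ∧ □(r → (¬p → p))):
1. ¬□((p ∧ ¬p) ∧ □(r → (¬p → p))), w0
2. ¬((p ∧ ¬p) ∧ □(r → (¬p → p))), w1
3. ¬□(r → (¬p → p)), w1
4. ¬(r → (¬p → p)), w2
5. r, w2
6. ¬(¬p → p), w2
7. ¬p, w2
Accessibility: w0Rw0, w0Rw1, w0Rw2, w1Rw1, w1Rw2, w2Rw2
The negation has an open branch (countermodel exists).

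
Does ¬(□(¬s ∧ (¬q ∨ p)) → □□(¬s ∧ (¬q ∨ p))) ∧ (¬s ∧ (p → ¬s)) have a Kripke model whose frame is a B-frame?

Satisfiable

1. ¬(□(¬s ∧ (¬q ∨ p)) → □□(¬s ∧ (¬q ∨ p))) ∧ (¬s ∧ (p → ¬s)), 0
2. ¬(□(¬s ∧ (¬q ∨ p)) → □□(¬s ∧ (¬q ∨ p))), 0
3. ¬s ∧ (p → ¬s), 0
4. □(¬s ∧ (¬q ∨ p)), 0
5. ¬□□(¬s ∧ (¬q ∨ p)), 0
6. ¬s, 0
7. p → ¬s, 0
8. ¬s ∧ (¬q ∨ p), 0
9. ¬q ∨ p, 0
10. p, 0
11. ¬□(¬s ∧ (¬q ∨ p)), 1
12. ¬s ∧ (¬q ∨ p), 1
13. ¬s, 1
14. ¬q ∨ p, 1
15. p, 1
16. ¬(¬s ∧ (¬q ∨ p)), 2
17. ¬(¬q ∨ p), 2
18. q, 2
19. ¬p, 2
Accessibility: 0R0, 0R1, 1R0, 1R1, 1R2, 2R1, 2R2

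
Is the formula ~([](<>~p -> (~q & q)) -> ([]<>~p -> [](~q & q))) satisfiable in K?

1. ~([](<>~p -> (~q & q)) -> ([]<>~p -> [](~q & q))), w0
2. [](<>~p -> (~q & q)), w0
3. ~([]<>~p -> [](~q & q)), w0
4. []<>~p, w0
5. ~[](~q & q), w0
6. ~(~q & q), w1
7. <>~p -> (~q & q), w1
8. <>~p, w1
9. ~q, w1
10. ~<>~p, w1
11. ~p, w2
12. p, w2
Accessibility: w0Rw1, w1Rw2
Branch closes: p and ~p both at w2.
(One branch shown.) All branches close.

No, unsatisfiable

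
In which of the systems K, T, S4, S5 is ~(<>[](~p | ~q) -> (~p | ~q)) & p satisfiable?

S4-tableau for the formula:
1. ~(<>[](~p | ~q) -> (~p | ~q)) & p, 0
2. ~(<>[](~p | ~q) -> (~p | ~q)), 0
3. p, 0
4. <>[](~p | ~q), 0
5. ~(~p | ~q), 0
6. q, 0
7. [](~p | ~q), 1
8. ~p | ~q, 1
9. ~q, 1
Accessibility: 0R0, 0R1, 1R1
Complete open branch: satisfiable in S4, hence also in K, T (this S4-model is also a K-model and a T-model).
S5-tableau for the formula:
1. ~(<>[](~p | ~q) -> (~p | ~q)) & p, 0
2. ~(<>[](~p | ~q) -> (~p | ~q)), 0
3. p, 0
4. <>[](~p | ~q), 0
5. ~(~p | ~q), 0
6. q, 0
7. [](~p | ~q), 1
8. ~p | ~q, 0
9. ~p | ~q, 1
10. ~q, 0
Accessibility: 0R0, 0R1, 1R0, 1R1
Branch closes: q and ~q both at 0.
Every branch closes (one shown): unsatisfiable in S5.

K, T, S4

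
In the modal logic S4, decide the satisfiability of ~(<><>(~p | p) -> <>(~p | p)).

No, unsatisfiable

1. ~(<><>(~p | p) -> <>(~p | p)), w0
2. <><>(~p | p), w0
3. ~<>(~p | p), w0
4. ~(~p | p), w0
5. p, w0
6. ~p, w0
Accessibility: w0Rw0
Branch closes: p and ~p both at w0.
All branches of the tableau close; one closing branch shown above.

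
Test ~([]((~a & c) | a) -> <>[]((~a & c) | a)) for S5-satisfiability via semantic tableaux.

Unsatisfiable

1. ~([]((~a & c) | a) -> <>[]((~a & c) | a)), 0
2. []((~a & c) | a), 0
3. ~<>[]((~a & c) | a), 0
4. (~a & c) | a, 0
5. ~[]((~a & c) | a), 0
6. ~a & c, 0
7. ~a, 0
8. c, 0
9. ~((~a & c) | a), 1
10. ~(~a & c), 1
11. ~a, 1
12. (~a & c) | a, 1
13. ~[]((~a & c) | a), 1
14. ~c, 1
15. ~a & c, 1
16. c, 1
Accessibility: 0R0, 0R1, 1R0, 1R1
Branch closes: c and ~c both at 1.
Every branch closes; the branch above is one of them.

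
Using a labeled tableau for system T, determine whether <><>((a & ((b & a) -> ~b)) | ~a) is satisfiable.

Satisfiable

1. <><>((a & ((b & a) -> ~b)) | ~a), u
2. <>((a & ((b & a) -> ~b)) | ~a), v
3. (a & ((b & a) -> ~b)) | ~a, w
4. ~a, w
Accessibility: uRu, uRv, vRv, vRw, wRw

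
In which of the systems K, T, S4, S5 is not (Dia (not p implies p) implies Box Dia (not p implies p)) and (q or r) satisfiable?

S4-tableau for the formula:
1. not (Dia (not p implies p) implies Box Dia (not p implies p)) and (q or r), w0
2. not (Dia (not p implies p) implies Box Dia (not p implies p)), w0
3. q or r, w0
4. Dia (not p implies p), w0
5. not Box Dia (not p implies p), w0
6. r, w0
7. not p implies p, w1
8. p, w1
9. not Dia (not p implies p), w2
10. not (not p implies p), w2
11. not p, w2
Accessibility: w0Rw0, w0Rw1, w0Rw2, w1Rw1, w2Rw2
Complete open branch: satisfiable in S4, hence also in K, T (this S4-model is also a K-model and a T-model).
S5-tableau for the formula:
1. not (Dia (not p implies p) implies Box Dia (not p implies p)) and (q or r), w0
2. not (Dia (not p implies p) implies Box Dia (not p implies p)), w0
3. q or r, w0
4. Dia (not p implies p), w0
5. not Box Dia (not p implies p), w0
6. r, w0
7. not p implies p, w1
8. p, w1
9. not Dia (not p implies p), w2
10. not (not p implies p), w0
11. not p, w0
12. not (not p implies p), w1
13. not p, w1
Accessibility: w0Rw0, w0Rw1, w0Rw2, w1Rw0, w1Rw1, w1Rw2, w2Rw0, w2Rw1, w2Rw2
Branch closes: p and not p both at w1.
Every branch closes (one shown): unsatisfiable in S5.

K, T, S4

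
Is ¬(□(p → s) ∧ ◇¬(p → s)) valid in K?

Valid

Tableau for the negation □(p → s) ∧ ◇¬(p → s):
1. □(p → s) ∧ ◇¬(p → s), u
2. □(p → s), u
3. ◇¬(p → s), u
4. ¬(p → s), v
5. p, v
6. ¬s, v
7. p → s, v
8. s, v
Accessibility: uRv
Branch closes: s and ¬s both at v.
Every branch of the negation's tableau closes; the branch above is one of them.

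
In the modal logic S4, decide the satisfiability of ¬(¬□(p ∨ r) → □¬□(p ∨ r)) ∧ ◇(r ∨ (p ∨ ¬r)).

Satisfiable

1. ¬(¬□(p ∨ r) → □¬□(p ∨ r)) ∧ ◇(r ∨ (p ∨ ¬r)), 0
2. ¬(¬□(p ∨ r) → □¬□(p ∨ r)), 0   [∧-rule on 1]
3. ◇(r ∨ (p ∨ ¬r)), 0   [∧-rule on 1]
4. ¬□(p ∨ r), 0   [¬→-rule on 2]
5. ¬□¬□(p ∨ r), 0   [¬→-rule on 2]
6. r ∨ (p ∨ ¬r), 1   [◇-rule on 3: fresh world 1, 0R1]
7. p ∨ ¬r, 1   [∨-rule on 6 (branches; this branch)]
8. ¬r, 1   [∨-rule on 7 (branches; this branch)]
9. ¬(p ∨ r), 2   [¬□-rule on 4: fresh world 2, 0R2]
10. ¬p, 2   [¬∨-rule on 9]
11. ¬r, 2   [¬∨-rule on 9]
12. □(p ∨ r), 3   [¬□-rule on 5: fresh world 3, 0R3]
13. p ∨ r, 3   [□-rule on 12 via 3R3]
14. r, 3   [∨-rule on 13 (branches; this branch)]
Accessibility: 0R0, 0R1, 0R2, 0R3, 1R1, 2R2, 3R3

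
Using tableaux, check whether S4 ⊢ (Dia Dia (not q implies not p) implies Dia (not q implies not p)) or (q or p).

Valid in S4

Tableau for the negation not ((Dia Dia (not q implies not p) implies Dia (not q implies not p)) or (q or p)):
1. not ((Dia Dia (not q implies not p) implies Dia (not q implies not p)) or (q or p)), u
2. not (Dia Dia (not q implies not p) implies Dia (not q implies not p)), u   [neg-or-rule on 1]
3. not (q or p), u   [neg-or-rule on 1]
4. Dia Dia (not q implies not p), u   [neg-implies-rule on 2]
5. not Dia (not q implies not p), u   [neg-implies-rule on 2]
6. not q, u   [neg-or-rule on 3]
7. not p, u   [neg-or-rule on 3]
8. not (not q implies not p), u   [neg-Dia-rule on 5 via uRu]
9. p, u   [neg-implies-rule on 8]
Accessibility: uRu
Branch closes: p and not p both at u.
Every branch of the negation's tableau closes; the branch above is one of them.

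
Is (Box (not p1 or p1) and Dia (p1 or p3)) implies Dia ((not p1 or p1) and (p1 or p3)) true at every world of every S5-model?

Tableau for the negation not ((Box (not p1 or p1) and Dia (p1 or p3)) implies Dia ((not p1 or p1) and (p1 or p3))):
1. not ((Box (not p1 or p1) and Dia (p1 or p3)) implies Dia ((not p1 or p1) and (p1 or p3))), u
2. Box (not p1 or p1) and Dia (p1 or p3), u   [neg-implies-rule on 1]
3. not Dia ((not p1 or p1) and (p1 or p3)), u   [neg-implies-rule on 1]
4. Box (not p1 or p1), u   [and-rule on 2]
5. Dia (p1 or p3), u   [and-rule on 2]
6. not ((not p1 or p1) and (p1 or p3)), u   [neg-Dia-rule on 3 via uRu]
7. not p1 or p1, u   [Box-rule on 4 via uRu]
8. not (p1 or p3), u   [neg-and-rule on 6 (branches; this branch)]
9. not p1, u   [neg-or-rule on 8]
10. not p3, u   [neg-or-rule on 8]
11. p1 or p3, v   [Dia-rule on 5: fresh world v, uRv]
12. not ((not p1 or p1) and (p1 or p3)), v   [neg-Dia-rule on 3 via uRv]
13. not p1 or p1, v   [Box-rule on 4 via uRv]
14. p3, v   [or-rule on 11 (branches; this branch)]
15. not (p1 or p3), v   [neg-and-rule on 12 (branches; this branch)]
16. not p1, v   [neg-or-rule on 15]
17. not p3, v   [neg-or-rule on 15]
Accessibility: uRu, uRv, vRu, vRv
Branch closes: p3 and not p3 both at v.
All branches of the negation close; one closing branch shown above.

Yes, valid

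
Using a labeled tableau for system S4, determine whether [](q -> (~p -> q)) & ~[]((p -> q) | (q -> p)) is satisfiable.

Unsatisfiable (every branch closes)

1. [](q -> (~p -> q)) & ~[]((p -> q) | (q -> p)), u
2. [](q -> (~p -> q)), u
3. ~[]((p -> q) | (q -> p)), u
4. q -> (~p -> q), u
5. ~p -> q, u
6. q, u
7. ~((p -> q) | (q -> p)), v
8. ~(p -> q), v
9. ~(q -> p), v
10. p, v
11. ~q, v
12. q, v
13. ~p, v
Accessibility: uRu, uRv, vRv
Branch closes: q and ~q both at v.
(One branch shown.) All branches close.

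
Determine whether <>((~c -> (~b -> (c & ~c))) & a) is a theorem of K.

Tableau for the negation ~<>((~c -> (~b -> (c & ~c))) & a):
1. ~<>((~c -> (~b -> (c & ~c))) & a), w0
The negation has an open branch (countermodel exists).

No, not valid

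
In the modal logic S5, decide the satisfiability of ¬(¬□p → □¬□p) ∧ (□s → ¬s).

1. ¬(¬□p → □¬□p) ∧ (□s → ¬s), w0
2. ¬(¬□p → □¬□p), w0
3. □s → ¬s, w0
4. ¬□p, w0
5. ¬□¬□p, w0
6. ¬s, w0
7. ¬p, w1
8. □p, w2
9. p, w0
10. p, w1
Accessibility: w0Rw0, w0Rw1, w0Rw2, w1Rw0, w1Rw1, w1Rw2, w2Rw0, w2Rw1, w2Rw2
Branch closes: p and ¬p both at w1.
(One branch shown.) All branches close.

No, unsatisfiable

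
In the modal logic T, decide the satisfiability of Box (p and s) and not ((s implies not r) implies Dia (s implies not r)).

No, unsatisfiable

1. Box (p and s) and not ((s implies not r) implies Dia (s implies not r)), w0
2. Box (p and s), w0
3. not ((s implies not r) implies Dia (s implies not r)), w0
4. s implies not r, w0
5. not Dia (s implies not r), w0
6. p and s, w0
7. p, w0
8. s, w0
9. not (s implies not r), w0
10. r, w0
11. not r, w0
Accessibility: w0Rw0
Branch closes: r and not r both at w0.
Every branch closes; the branch above is one of them.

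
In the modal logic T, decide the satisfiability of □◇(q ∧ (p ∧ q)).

Yes, satisfiable

1. □◇(q ∧ (p ∧ q)), w0
2. ◇(q ∧ (p ∧ q)), w0
3. q ∧ (p ∧ q), w1
4. q, w1
5. p ∧ q, w1
6. p, w1
7. ◇(q ∧ (p ∧ q)), w1
8. q ∧ (p ∧ q), w2
9. q, w2
10. p ∧ q, w2
11. p, w2
Accessibility: w0Rw0, w0Rw1, w1Rw1, w1Rw2, w2Rw2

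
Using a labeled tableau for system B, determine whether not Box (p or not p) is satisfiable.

Unsatisfiable

1. not Box (p or not p), 0
2. not (p or not p), 1
3. not p, 1
4. p, 1
Accessibility: 0R0, 0R1, 1R0, 1R1
Branch closes: p and not p both at 1.
All branches of the tableau close; one closing branch shown above.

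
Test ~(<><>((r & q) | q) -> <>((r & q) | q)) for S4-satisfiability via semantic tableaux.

Unsatisfiable (every branch closes)

1. ~(<><>((r & q) | q) -> <>((r & q) | q)), 0
2. <><>((r & q) | q), 0
3. ~<>((r & q) | q), 0
4. ~((r & q) | q), 0
5. ~(r & q), 0
6. ~q, 0
7. <>((r & q) | q), 1
8. ~((r & q) | q), 1
9. ~(r & q), 1
10. ~q, 1
11. (r & q) | q, 2
12. ~((r & q) | q), 2
13. ~(r & q), 2
14. ~q, 2
15. r & q, 2
16. r, 2
17. q, 2
Accessibility: 0R0, 0R1, 0R2, 1R1, 1R2, 2R2
Branch closes: q and ~q both at 2.
(One branch shown.) All branches close.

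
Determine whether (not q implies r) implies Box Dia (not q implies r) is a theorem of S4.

Tableau for the negation not ((not q implies r) implies Box Dia (not q implies r)):
1. not ((not q implies r) implies Box Dia (not q implies r)), 0
2. not q implies r, 0   [neg-implies-rule on 1]
3. not Box Dia (not q implies r), 0   [neg-implies-rule on 1]
4. r, 0   [implies-rule on 2 (branches; this branch)]
5. not Dia (not q implies r), 1   [neg-Box-rule on 3: fresh world 1, 0R1]
6. not (not q implies r), 1   [neg-Dia-rule on 5 via 1R1]
7. not q, 1   [neg-implies-rule on 6]
8. not r, 1   [neg-implies-rule on 6]
Accessibility: 0R0, 0R1, 1R1
The negation has an open branch (countermodel exists).

Invalid (countermodel exists)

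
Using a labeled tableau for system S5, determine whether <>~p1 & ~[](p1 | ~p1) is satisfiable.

1. <>~p1 & ~[](p1 | ~p1), w0
2. <>~p1, w0
3. ~[](p1 | ~p1), w0
4. ~p1, w1
5. ~(p1 | ~p1), w2
6. ~p1, w2
7. p1, w2
Accessibility: w0Rw0, w0Rw1, w0Rw2, w1Rw0, w1Rw1, w1Rw2, w2Rw0, w2Rw1, w2Rw2
Branch closes: p1 and ~p1 both at w2.
Every branch closes; the branch above is one of them.

Unsatisfiable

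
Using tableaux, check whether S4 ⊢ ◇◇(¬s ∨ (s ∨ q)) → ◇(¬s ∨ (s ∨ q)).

Yes, valid

Tableau for the negation ¬(◇◇(¬s ∨ (s ∨ q)) → ◇(¬s ∨ (s ∨ q))):
1. ¬(◇◇(¬s ∨ (s ∨ q)) → ◇(¬s ∨ (s ∨ q))), w0
2. ◇◇(¬s ∨ (s ∨ q)), w0
3. ¬◇(¬s ∨ (s ∨ q)), w0
4. ¬(¬s ∨ (s ∨ q)), w0
5. s, w0
6. ¬(s ∨ q), w0
7. ¬s, w0
8. ¬q, w0
Accessibility: w0Rw0
Branch closes: s and ¬s both at w0.
Every branch of the negation's tableau closes; the branch above is one of them.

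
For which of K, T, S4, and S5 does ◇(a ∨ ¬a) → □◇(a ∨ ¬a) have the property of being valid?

K-tableau for the negation ¬(◇(a ∨ ¬a) → □◇(a ∨ ¬a)):
1. ¬(◇(a ∨ ¬a) → □◇(a ∨ ¬a)), u
2. ◇(a ∨ ¬a), u
3. ¬□◇(a ∨ ¬a), u
4. a ∨ ¬a, v
5. ¬a, v
6. ¬◇(a ∨ ¬a), w
Accessibility: uRv, uRw
Complete open branch: countermodel on a K-frame, so not valid in K.
T-tableau for the negation ¬(◇(a ∨ ¬a) → □◇(a ∨ ¬a)):
1. ¬(◇(a ∨ ¬a) → □◇(a ∨ ¬a)), u
2. ◇(a ∨ ¬a), u
3. ¬□◇(a ∨ ¬a), u
4. a ∨ ¬a, v
5. ¬a, v
6. ¬◇(a ∨ ¬a), w
7. ¬(a ∨ ¬a), w
8. ¬a, w
9. a, w
Accessibility: uRu, uRv, uRw, vRv, wRw
Branch closes: a and ¬a both at w.
Every branch closes (one shown): valid in T, hence also in S4, S5 (every theorem of T is a theorem of S4 and S5).

T, S4, S5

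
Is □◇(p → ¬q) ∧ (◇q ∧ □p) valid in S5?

Tableau for the negation ¬(□◇(p → ¬q) ∧ (◇q ∧ □p)):
1. ¬(□◇(p → ¬q) ∧ (◇q ∧ □p)), 0
2. ¬(◇q ∧ □p), 0   [¬∧-rule on 1 (branches; this branch)]
3. ¬□p, 0   [¬∧-rule on 2 (branches; this branch)]
4. ¬p, 1   [¬□-rule on 3: fresh world 1, 0R1]
Accessibility: 0R0, 0R1, 1R0, 1R1
The negation has an open branch (countermodel exists).

Not valid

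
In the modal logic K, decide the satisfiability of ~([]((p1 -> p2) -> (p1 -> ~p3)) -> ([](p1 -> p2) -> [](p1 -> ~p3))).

1. ~([]((p1 -> p2) -> (p1 -> ~p3)) -> ([](p1 -> p2) -> [](p1 -> ~p3))), w0
2. []((p1 -> p2) -> (p1 -> ~p3)), w0
3. ~([](p1 -> p2) -> [](p1 -> ~p3)), w0
4. [](p1 -> p2), w0
5. ~[](p1 -> ~p3), w0
6. ~(p1 -> ~p3), w1
7. p1, w1
8. p3, w1
9. (p1 -> p2) -> (p1 -> ~p3), w1
10. p1 -> p2, w1
11. p1 -> ~p3, w1
12. p2, w1
13. ~p3, w1
Accessibility: w0Rw1
Branch closes: p3 and ~p3 both at w1.
Every branch closes; the branch above is one of them.

Unsatisfiable (every branch closes)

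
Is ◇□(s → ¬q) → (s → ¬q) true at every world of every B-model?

Tableau for the negation ¬(◇□(s → ¬q) → (s → ¬q)):
1. ¬(◇□(s → ¬q) → (s → ¬q)), w0
2. ◇□(s → ¬q), w0
3. ¬(s → ¬q), w0
4. s, w0
5. q, w0
6. □(s → ¬q), w1
7. s → ¬q, w0
8. s → ¬q, w1
9. ¬q, w0
Accessibility: w0Rw0, w0Rw1, w1Rw0, w1Rw1
Branch closes: q and ¬q both at w0.
All branches of the negation close; one closing branch shown above.

Yes, valid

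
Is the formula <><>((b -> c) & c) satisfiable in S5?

Satisfiable

1. <><>((b -> c) & c), w0
2. <>((b -> c) & c), w1   [<>-rule on 1: fresh world w1, w0Rw1]
3. (b -> c) & c, w2   [<>-rule on 2: fresh world w2, w1Rw2]
4. b -> c, w2   [&-rule on 3]
5. c, w2   [&-rule on 3]
Accessibility: w0Rw0, w0Rw1, w0Rw2, w1Rw0, w1Rw1, w1Rw2, w2Rw0, w2Rw1, w2Rw2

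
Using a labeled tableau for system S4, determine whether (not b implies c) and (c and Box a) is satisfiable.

Satisfiable (open branch found)

1. (not b implies c) and (c and Box a), u
2. not b implies c, u
3. c and Box a, u
4. c, u
5. Box a, u
6. a, u
Accessibility: uRu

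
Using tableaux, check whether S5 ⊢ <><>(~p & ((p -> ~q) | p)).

Tableau for the negation ~<><>(~p & ((p -> ~q) | p)):
1. ~<><>(~p & ((p -> ~q) | p)), w0
2. ~<>(~p & ((p -> ~q) | p)), w0   [~<>-rule on 1 via w0Rw0]
3. ~(~p & ((p -> ~q) | p)), w0   [~<>-rule on 2 via w0Rw0]
4. p, w0   [~&-rule on 3 (branches; this branch)]
Accessibility: w0Rw0
The negation has an open branch (countermodel exists).

Not valid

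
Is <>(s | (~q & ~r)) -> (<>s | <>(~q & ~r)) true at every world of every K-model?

Yes, valid

Tableau for the negation ~(<>(s | (~q & ~r)) -> (<>s | <>(~q & ~r))):
1. ~(<>(s | (~q & ~r)) -> (<>s | <>(~q & ~r))), w0
2. <>(s | (~q & ~r)), w0
3. ~(<>s | <>(~q & ~r)), w0
4. ~<>s, w0
5. ~<>(~q & ~r), w0
6. s | (~q & ~r), w1
7. ~s, w1
8. ~(~q & ~r), w1
9. ~q & ~r, w1
10. ~q, w1
11. ~r, w1
12. r, w1
Accessibility: w0Rw1
Branch closes: r and ~r both at w1.
Every branch of the negation's tableau closes; the branch above is one of them.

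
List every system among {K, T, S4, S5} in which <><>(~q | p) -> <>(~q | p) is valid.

T-tableau for the negation ~(<><>(~q | p) -> <>(~q | p)):
1. ~(<><>(~q | p) -> <>(~q | p)), u
2. <><>(~q | p), u
3. ~<>(~q | p), u
4. ~(~q | p), u
5. q, u
6. ~p, u
7. <>(~q | p), v
8. ~(~q | p), v
9. q, v
10. ~p, v
11. ~q | p, w
12. p, w
Accessibility: uRu, uRv, vRv, vRw, wRw
Complete open branch: countermodel on a T-frame, so not valid in T, nor in K (the same frame is also a K-frame).
S4-tableau for the negation ~(<><>(~q | p) -> <>(~q | p)):
1. ~(<><>(~q | p) -> <>(~q | p)), u
2. <><>(~q | p), u
3. ~<>(~q | p), u
4. ~(~q | p), u
5. q, u
6. ~p, u
7. <>(~q | p), v
8. ~(~q | p), v
9. q, v
10. ~p, v
11. ~q | p, w
12. ~(~q | p), w
13. q, w
14. ~p, w
15. p, w
Accessibility: uRu, uRv, uRw, vRv, vRw, wRw
Branch closes: p and ~p both at w.
Every branch closes (one shown): valid in S4, hence also in S5 (every theorem of S4 is a theorem of S5).

S4, S5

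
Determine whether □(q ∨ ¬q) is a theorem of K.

Tableau for the negation ¬□(q ∨ ¬q):
1. ¬□(q ∨ ¬q), 0
2. ¬(q ∨ ¬q), 1
3. ¬q, 1
4. q, 1
Accessibility: 0R1
Branch closes: q and ¬q both at 1.
Every branch of the negation's tableau closes; the branch above is one of them.

Valid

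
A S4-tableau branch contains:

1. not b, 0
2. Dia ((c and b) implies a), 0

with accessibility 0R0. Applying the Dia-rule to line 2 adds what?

a fresh world 1 with 0R1, and (c and b) implies a at 1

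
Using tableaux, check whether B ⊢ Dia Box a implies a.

Tableau for the negation not (Dia Box a implies a):
1. not (Dia Box a implies a), w0
2. Dia Box a, w0
3. not a, w0
4. Box a, w1
5. a, w0
Accessibility: w0Rw0, w0Rw1, w1Rw0, w1Rw1
Branch closes: a and not a both at w0.
Every branch of the negation's tableau closes; the branch above is one of them.

Valid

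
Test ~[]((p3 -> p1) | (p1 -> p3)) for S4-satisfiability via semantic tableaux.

No, unsatisfiable

1. ~[]((p3 -> p1) | (p1 -> p3)), w0
2. ~((p3 -> p1) | (p1 -> p3)), w1
3. ~(p3 -> p1), w1
4. ~(p1 -> p3), w1
5. p3, w1
6. ~p1, w1
7. p1, w1
8. ~p3, w1
Accessibility: w0Rw0, w0Rw1, w1Rw1
Branch closes: p1 and ~p1 both at w1.
Every branch closes; the branch above is one of them.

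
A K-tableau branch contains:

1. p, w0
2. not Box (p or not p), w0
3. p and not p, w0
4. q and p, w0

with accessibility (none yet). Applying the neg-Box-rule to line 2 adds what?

a fresh world w1 with w0Rw1, and not (p or not p) at w1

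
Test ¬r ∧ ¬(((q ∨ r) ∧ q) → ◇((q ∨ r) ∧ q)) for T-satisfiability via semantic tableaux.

Unsatisfiable (every branch closes)

1. ¬r ∧ ¬(((q ∨ r) ∧ q) → ◇((q ∨ r) ∧ q)), 0
2. ¬r, 0   [∧-rule on 1]
3. ¬(((q ∨ r) ∧ q) → ◇((q ∨ r) ∧ q)), 0   [∧-rule on 1]
4. (q ∨ r) ∧ q, 0   [¬→-rule on 3]
5. ¬◇((q ∨ r) ∧ q), 0   [¬→-rule on 3]
6. q ∨ r, 0   [∧-rule on 4]
7. q, 0   [∧-rule on 4]
8. ¬((q ∨ r) ∧ q), 0   [¬◇-rule on 5 via 0R0]
9. ¬(q ∨ r), 0   [¬∧-rule on 8 (branches; this branch)]
10. ¬q, 0   [¬∨-rule on 9]
Accessibility: 0R0
Branch closes: q and ¬q both at 0.
(One branch shown.) All branches close.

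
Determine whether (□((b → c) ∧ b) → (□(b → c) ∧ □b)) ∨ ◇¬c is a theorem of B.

Valid

Tableau for the negation ¬((□((b → c) ∧ b) → (□(b → c) ∧ □b)) ∨ ◇¬c):
1. ¬((□((b → c) ∧ b) → (□(b → c) ∧ □b)) ∨ ◇¬c), 0
2. ¬(□((b → c) ∧ b) → (□(b → c) ∧ □b)), 0
3. ¬◇¬c, 0
4. □((b → c) ∧ b), 0
5. ¬(□(b → c) ∧ □b), 0
6. c, 0
7. (b → c) ∧ b, 0
8. b → c, 0
9. b, 0
10. ¬□b, 0
11. ¬b, 1
12. c, 1
13. (b → c) ∧ b, 1
14. b → c, 1
15. b, 1
Accessibility: 0R0, 0R1, 1R0, 1R1
Branch closes: b and ¬b both at 1.
Every branch of the negation's tableau closes; the branch above is one of them.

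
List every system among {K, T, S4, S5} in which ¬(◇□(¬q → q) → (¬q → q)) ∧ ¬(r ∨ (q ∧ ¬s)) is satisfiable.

S5-tableau for the formula:
1. ¬(◇□(¬q → q) → (¬q → q)) ∧ ¬(r ∨ (q ∧ ¬s)), u
2. ¬(◇□(¬q → q) → (¬q → q)), u
3. ¬(r ∨ (q ∧ ¬s)), u
4. ◇□(¬q → q), u
5. ¬(¬q → q), u
6. ¬r, u
7. ¬(q ∧ ¬s), u
8. ¬q, u
9. s, u
10. □(¬q → q), v
11. ¬q → q, u
12. ¬q → q, v
13. q, u
Accessibility: uRu, uRv, vRu, vRv
Branch closes: q and ¬q both at u.
Every branch closes (one shown): unsatisfiable in S5.
S4-tableau for the formula:
1. ¬(◇□(¬q → q) → (¬q → q)) ∧ ¬(r ∨ (q ∧ ¬s)), u
2. ¬(◇□(¬q → q) → (¬q → q)), u
3. ¬(r ∨ (q ∧ ¬s)), u
4. ◇□(¬q → q), u
5. ¬(¬q → q), u
6. ¬r, u
7. ¬(q ∧ ¬s), u
8. ¬q, u
9. s, u
10. □(¬q → q), v
11. ¬q → q, v
12. q, v
Accessibility: uRu, uRv, vRv
Complete open branch: satisfiable in S4, hence also in K, T (this S4-model is also a K-model and a T-model).

K, T, S4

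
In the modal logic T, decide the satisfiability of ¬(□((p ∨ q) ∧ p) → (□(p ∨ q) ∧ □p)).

No, unsatisfiable

1. ¬(□((p ∨ q) ∧ p) → (□(p ∨ q) ∧ □p)), 0
2. □((p ∨ q) ∧ p), 0
3. ¬(□(p ∨ q) ∧ □p), 0
4. (p ∨ q) ∧ p, 0
5. p ∨ q, 0
6. p, 0
7. ¬□(p ∨ q), 0
8. q, 0
9. ¬(p ∨ q), 1
10. ¬p, 1
11. ¬q, 1
12. (p ∨ q) ∧ p, 1
13. p ∨ q, 1
14. p, 1
Accessibility: 0R0, 0R1, 1R1
Branch closes: p and ¬p both at 1.
Every branch closes; the branch above is one of them.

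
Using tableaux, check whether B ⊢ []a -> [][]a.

Invalid (countermodel exists)

Tableau for the negation ~([]a -> [][]a):
1. ~([]a -> [][]a), u
2. []a, u
3. ~[][]a, u
4. a, u
5. ~[]a, v
6. a, v
7. ~a, w
Accessibility: uRu, uRv, vRu, vRv, vRw, wRv, wRw
The negation has an open branch (countermodel exists).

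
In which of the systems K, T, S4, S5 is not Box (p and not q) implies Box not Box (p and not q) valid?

S5-tableau for the negation not (not Box (p and not q) implies Box not Box (p and not q)):
1. not (not Box (p and not q) implies Box not Box (p and not q)), w0
2. not Box (p and not q), w0   [neg-implies-rule on 1]
3. not Box not Box (p and not q), w0   [neg-implies-rule on 1]
4. not (p and not q), w1   [neg-Box-rule on 2: fresh world w1, w0Rw1]
5. q, w1   [neg-and-rule on 4 (branches; this branch)]
6. Box (p and not q), w2   [neg-Box-rule on 3: fresh world w2, w0Rw2]
7. p and not q, w0   [Box-rule on 6 via w2Rw0]
8. p, w0   [and-rule on 7]
9. not q, w0   [and-rule on 7]
10. p and not q, w1   [Box-rule on 6 via w2Rw1]
11. p, w1   [and-rule on 10]
12. not q, w1   [and-rule on 10]
Accessibility: w0Rw0, w0Rw1, w0Rw2, w1Rw0, w1Rw1, w1Rw2, w2Rw0, w2Rw1, w2Rw2
Branch closes: q and not q both at w1.
Every branch closes (one shown): valid in S5.
S4-tableau for the negation not (not Box (p and not q) implies Box not Box (p and not q)):
1. not (not Box (p and not q) implies Box not Box (p and not q)), w0
2. not Box (p and not q), w0   [neg-implies-rule on 1]
3. not Box not Box (p and not q), w0   [neg-implies-rule on 1]
4. not (p and not q), w1   [neg-Box-rule on 2: fresh world w1, w0Rw1]
5. q, w1   [neg-and-rule on 4 (branches; this branch)]
6. Box (p and not q), w2   [neg-Box-rule on 3: fresh world w2, w0Rw2]
7. p and not q, w2   [Box-rule on 6 via w2Rw2]
8. p, w2   [and-rule on 7]
9. not q, w2   [and-rule on 7]
Accessibility: w0Rw0, w0Rw1, w0Rw2, w1Rw1, w2Rw2
Complete open branch: countermodel on an S4-frame, so not valid in S4, nor in K, T (the same frame is also a K-frame and a T-frame).

S5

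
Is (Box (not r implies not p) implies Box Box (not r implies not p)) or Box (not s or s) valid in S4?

Valid

Tableau for the negation not ((Box (not r implies not p) implies Box Box (not r implies not p)) or Box (not s or s)):
1. not ((Box (not r implies not p) implies Box Box (not r implies not p)) or Box (not s or s)), u
2. not (Box (not r implies not p) implies Box Box (not r implies not p)), u
3. not Box (not s or s), u
4. Box (not r implies not p), u
5. not Box Box (not r implies not p), u
6. not r implies not p, u
7. not p, u
8. not (not s or s), v
9. s, v
10. not s, v
Accessibility: uRu, uRv, vRv
Branch closes: s and not s both at v.
Every branch of the negation's tableau closes; the branch above is one of them.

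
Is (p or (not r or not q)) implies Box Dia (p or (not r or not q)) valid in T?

Tableau for the negation not ((p or (not r or not q)) implies Box Dia (p or (not r or not q))):
1. not ((p or (not r or not q)) implies Box Dia (p or (not r or not q))), 0
2. p or (not r or not q), 0
3. not Box Dia (p or (not r or not q)), 0
4. not r or not q, 0
5. not q, 0
6. not Dia (p or (not r or not q)), 1
7. not (p or (not r or not q)), 1
8. not p, 1
9. not (not r or not q), 1
10. r, 1
11. q, 1
Accessibility: 0R0, 0R1, 1R1
The negation has an open branch (countermodel exists).

Not valid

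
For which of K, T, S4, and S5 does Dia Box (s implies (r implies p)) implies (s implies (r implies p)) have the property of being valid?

S5

S5-tableau for the negation not (Dia Box (s implies (r implies p)) implies (s implies (r implies p))):
1. not (Dia Box (s implies (r implies p)) implies (s implies (r implies p))), u
2. Dia Box (s implies (r implies p)), u
3. not (s implies (r implies p)), u
4. s, u
5. not (r implies p), u
6. r, u
7. not p, u
8. Box (s implies (r implies p)), v
9. s implies (r implies p), u
10. s implies (r implies p), v
11. r implies p, u
12. r implies p, v
13. p, u
Accessibility: uRu, uRv, vRu, vRv
Branch closes: p and not p both at u.
Every branch closes (one shown): valid in S5.
S4-tableau for the negation not (Dia Box (s implies (r implies p)) implies (s implies (r implies p))):
1. not (Dia Box (s implies (r implies p)) implies (s implies (r implies p))), u
2. Dia Box (s implies (r implies p)), u
3. not (s implies (r implies p)), u
4. s, u
5. not (r implies p), u
6. r, u
7. not p, u
8. Box (s implies (r implies p)), v
9. s implies (r implies p), v
10. r implies p, v
11. p, v
Accessibility: uRu, uRv, vRv
Complete open branch: countermodel on an S4-frame, so not valid in S4, nor in K, T (the same frame is also a K-frame and a T-frame).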